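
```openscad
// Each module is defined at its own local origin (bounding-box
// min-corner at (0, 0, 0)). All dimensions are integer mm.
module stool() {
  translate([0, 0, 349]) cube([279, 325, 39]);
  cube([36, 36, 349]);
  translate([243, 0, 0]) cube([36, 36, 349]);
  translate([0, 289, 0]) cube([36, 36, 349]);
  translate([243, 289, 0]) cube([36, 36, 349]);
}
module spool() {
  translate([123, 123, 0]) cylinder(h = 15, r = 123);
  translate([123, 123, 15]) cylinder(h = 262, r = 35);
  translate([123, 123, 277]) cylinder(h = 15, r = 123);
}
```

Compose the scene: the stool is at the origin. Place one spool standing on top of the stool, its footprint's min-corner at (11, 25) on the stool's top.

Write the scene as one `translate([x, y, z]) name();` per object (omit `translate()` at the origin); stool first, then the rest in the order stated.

stool();
translate([11, 25, 388]) spool();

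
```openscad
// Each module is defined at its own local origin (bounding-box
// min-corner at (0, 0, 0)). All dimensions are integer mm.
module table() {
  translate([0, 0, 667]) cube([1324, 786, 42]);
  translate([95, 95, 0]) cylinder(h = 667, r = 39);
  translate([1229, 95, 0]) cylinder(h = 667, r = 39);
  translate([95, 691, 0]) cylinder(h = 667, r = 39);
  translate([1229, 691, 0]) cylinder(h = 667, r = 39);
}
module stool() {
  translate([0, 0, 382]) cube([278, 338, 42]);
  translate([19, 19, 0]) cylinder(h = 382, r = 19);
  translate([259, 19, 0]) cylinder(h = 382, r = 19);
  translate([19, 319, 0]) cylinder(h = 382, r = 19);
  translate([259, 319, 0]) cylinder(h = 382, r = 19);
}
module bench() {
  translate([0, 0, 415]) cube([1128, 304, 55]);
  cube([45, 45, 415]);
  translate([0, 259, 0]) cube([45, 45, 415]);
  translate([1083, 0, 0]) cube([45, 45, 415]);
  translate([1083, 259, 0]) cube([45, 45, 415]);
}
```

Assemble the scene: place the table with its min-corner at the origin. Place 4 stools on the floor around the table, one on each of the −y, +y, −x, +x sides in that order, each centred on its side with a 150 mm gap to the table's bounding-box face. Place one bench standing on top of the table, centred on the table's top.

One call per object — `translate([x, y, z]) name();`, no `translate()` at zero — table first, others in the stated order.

table();
translate([523, -488, 0]) stool();
translate([523, 936, 0]) stool();
translate([-428, 224, 0]) stool();
translate([1474, 224, 0]) stool();
translate([98, 241, 709]) bench();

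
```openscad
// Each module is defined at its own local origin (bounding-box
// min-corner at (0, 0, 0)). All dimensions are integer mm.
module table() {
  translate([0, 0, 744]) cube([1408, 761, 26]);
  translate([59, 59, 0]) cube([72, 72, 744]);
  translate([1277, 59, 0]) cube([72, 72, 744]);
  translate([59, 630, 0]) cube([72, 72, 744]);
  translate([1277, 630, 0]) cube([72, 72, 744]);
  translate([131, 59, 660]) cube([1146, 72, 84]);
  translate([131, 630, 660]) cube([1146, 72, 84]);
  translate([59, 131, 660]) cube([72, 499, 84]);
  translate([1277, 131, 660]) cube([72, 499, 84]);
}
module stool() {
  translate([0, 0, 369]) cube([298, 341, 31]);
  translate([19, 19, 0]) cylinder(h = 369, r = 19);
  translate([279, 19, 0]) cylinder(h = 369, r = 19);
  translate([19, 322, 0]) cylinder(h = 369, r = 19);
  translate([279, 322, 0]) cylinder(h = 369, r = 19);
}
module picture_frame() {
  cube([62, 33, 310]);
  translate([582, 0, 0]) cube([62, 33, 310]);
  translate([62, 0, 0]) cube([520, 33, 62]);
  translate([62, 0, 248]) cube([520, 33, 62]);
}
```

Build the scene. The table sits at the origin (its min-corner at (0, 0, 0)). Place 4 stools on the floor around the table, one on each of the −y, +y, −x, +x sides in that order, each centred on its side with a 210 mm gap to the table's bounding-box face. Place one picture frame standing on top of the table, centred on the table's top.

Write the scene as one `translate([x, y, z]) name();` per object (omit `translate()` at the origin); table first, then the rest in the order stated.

table();
translate([555, -551, 0]) stool();
translate([555, 971, 0]) stool();
translate([-508, 210, 0]) stool();
translate([1618, 210, 0]) stool();
translate([382, 364, 770]) picture_frame();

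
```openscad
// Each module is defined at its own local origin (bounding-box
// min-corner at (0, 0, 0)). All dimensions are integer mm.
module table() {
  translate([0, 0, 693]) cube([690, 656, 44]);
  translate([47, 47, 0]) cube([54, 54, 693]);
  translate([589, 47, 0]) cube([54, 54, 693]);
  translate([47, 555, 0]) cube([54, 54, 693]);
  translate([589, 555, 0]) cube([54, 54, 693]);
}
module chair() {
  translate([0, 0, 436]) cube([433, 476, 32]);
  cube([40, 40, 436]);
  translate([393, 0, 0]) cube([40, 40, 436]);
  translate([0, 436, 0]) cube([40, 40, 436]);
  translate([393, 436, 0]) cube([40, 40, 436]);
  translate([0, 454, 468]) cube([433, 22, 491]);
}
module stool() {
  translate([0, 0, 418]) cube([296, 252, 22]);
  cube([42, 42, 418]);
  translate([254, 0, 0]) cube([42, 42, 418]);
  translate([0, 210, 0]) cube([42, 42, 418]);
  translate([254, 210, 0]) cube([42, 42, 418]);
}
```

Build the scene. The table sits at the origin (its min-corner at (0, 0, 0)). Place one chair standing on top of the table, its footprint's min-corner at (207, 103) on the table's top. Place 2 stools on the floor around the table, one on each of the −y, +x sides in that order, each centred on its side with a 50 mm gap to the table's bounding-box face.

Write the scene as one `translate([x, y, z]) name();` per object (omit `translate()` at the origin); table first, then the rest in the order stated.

table();
translate([207, 103, 737]) chair();
translate([197, -302, 0]) stool();
translate([740, 202, 0]) stool();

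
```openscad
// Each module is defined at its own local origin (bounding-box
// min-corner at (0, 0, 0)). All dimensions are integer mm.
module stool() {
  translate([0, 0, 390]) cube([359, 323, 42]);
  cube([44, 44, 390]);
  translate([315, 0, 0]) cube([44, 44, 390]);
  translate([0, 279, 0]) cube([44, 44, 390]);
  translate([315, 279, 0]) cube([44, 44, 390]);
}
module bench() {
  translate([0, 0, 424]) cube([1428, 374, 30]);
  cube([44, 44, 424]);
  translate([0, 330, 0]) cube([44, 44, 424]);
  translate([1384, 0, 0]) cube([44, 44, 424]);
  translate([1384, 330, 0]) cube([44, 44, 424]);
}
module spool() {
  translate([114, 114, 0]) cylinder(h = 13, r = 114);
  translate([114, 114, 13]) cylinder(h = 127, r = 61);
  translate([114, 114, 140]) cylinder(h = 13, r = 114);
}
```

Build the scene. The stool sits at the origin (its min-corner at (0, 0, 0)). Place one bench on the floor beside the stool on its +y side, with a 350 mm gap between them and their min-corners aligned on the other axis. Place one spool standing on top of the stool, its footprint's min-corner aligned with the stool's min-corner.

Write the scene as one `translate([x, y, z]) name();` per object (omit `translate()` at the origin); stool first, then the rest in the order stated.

stool();
translate([0, 673, 0]) bench();
translate([0, 0, 432]) spool();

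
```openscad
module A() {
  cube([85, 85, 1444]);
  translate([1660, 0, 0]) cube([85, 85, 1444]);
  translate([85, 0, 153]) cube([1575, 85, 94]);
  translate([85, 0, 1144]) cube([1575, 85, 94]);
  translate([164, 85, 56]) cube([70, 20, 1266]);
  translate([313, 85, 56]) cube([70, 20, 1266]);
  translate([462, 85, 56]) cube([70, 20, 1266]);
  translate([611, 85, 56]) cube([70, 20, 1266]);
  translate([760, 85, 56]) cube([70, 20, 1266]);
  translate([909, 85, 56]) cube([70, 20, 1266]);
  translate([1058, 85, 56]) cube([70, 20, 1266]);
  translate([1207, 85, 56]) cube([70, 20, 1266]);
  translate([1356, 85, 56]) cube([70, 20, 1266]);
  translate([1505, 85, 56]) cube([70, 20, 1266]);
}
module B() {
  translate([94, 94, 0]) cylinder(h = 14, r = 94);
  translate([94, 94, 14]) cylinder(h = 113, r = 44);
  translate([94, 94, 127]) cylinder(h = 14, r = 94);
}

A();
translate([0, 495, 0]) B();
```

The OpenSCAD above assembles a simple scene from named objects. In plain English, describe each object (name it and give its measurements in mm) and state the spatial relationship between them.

A is a fence section. Two 85×85 mm posts, 1444 mm tall, stand on the floor with a clear span of 1575 mm between their inner faces. Two horizontal rails of 85×94 mm section span the gap between the posts with their undersides at z = 153 mm and z = 1144 mm, flush with the posts' −y face. 10 pickets, each 70 mm wide, 20 mm thick and 1266 mm tall, are fixed to the +y face of the rails with their bottoms at z = 56 mm, evenly spaced across the span with equal gaps (rounded down to the nearest mm) at the −x end and between each pair — any rounding remainder accumulates at the +x end.

B is a spool: two coaxial disc flanges of radius 94 mm and thickness 14 mm, joined by a core cylinder of radius 44 mm and height 113 mm. The lower flange rests on z = 0 and the three cylinders share a vertical axis.

The spool is on the floor beside the fence section on its +y side.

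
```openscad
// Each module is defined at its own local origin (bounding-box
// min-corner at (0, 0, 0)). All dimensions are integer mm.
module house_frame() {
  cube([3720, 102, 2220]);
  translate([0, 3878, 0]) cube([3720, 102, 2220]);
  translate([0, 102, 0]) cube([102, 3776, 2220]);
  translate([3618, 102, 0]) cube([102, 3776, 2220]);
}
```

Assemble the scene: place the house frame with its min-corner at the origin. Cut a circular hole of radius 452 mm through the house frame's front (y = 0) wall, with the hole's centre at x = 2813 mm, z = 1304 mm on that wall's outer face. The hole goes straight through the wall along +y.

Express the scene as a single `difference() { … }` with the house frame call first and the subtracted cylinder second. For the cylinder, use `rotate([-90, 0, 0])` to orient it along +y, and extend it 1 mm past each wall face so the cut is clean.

difference() {
  house_frame();
  translate([2813, -1, 1304]) rotate([-90, 0, 0]) cylinder(h = 104, r = 452);
}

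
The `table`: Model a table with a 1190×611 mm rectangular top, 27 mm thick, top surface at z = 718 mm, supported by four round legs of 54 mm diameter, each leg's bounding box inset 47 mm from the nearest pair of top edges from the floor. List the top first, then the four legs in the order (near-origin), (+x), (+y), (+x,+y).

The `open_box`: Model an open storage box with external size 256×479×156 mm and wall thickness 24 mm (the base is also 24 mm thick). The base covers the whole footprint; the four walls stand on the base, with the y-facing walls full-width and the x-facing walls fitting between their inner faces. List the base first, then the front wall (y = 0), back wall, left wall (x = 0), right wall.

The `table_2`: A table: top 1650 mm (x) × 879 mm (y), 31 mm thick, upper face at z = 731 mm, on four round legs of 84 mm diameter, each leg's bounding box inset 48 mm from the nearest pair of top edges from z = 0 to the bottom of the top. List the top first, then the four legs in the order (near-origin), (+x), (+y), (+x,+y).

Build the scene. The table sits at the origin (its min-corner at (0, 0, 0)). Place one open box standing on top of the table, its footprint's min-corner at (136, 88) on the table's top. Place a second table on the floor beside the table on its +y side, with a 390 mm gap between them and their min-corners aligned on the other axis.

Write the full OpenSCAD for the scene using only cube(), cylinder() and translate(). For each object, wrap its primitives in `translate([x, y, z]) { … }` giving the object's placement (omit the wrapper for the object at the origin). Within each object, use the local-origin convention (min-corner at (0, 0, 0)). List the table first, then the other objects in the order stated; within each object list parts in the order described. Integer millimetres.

translate([0, 0, 691]) cube([1190, 611, 27]);
translate([74, 74, 0]) cylinder(h = 691, r = 27);
translate([1116, 74, 0]) cylinder(h = 691, r = 27);
translate([74, 537, 0]) cylinder(h = 691, r = 27);
translate([1116, 537, 0]) cylinder(h = 691, r = 27);
translate([136, 88, 718]) {
  cube([256, 479, 24]);
  translate([0, 0, 24]) cube([256, 24, 132]);
  translate([0, 455, 24]) cube([256, 24, 132]);
  translate([0, 24, 24]) cube([24, 431, 132]);
  translate([232, 24, 24]) cube([24, 431, 132]);
}
translate([0, 1001, 0]) {
  translate([0, 0, 700]) cube([1650, 879, 31]);
  translate([90, 90, 0]) cylinder(h = 700, r = 42);
  translate([1560, 90, 0]) cylinder(h = 700, r = 42);
  translate([90, 789, 0]) cylinder(h = 700, r = 42);
  translate([1560, 789, 0]) cylinder(h = 700, r = 42);
}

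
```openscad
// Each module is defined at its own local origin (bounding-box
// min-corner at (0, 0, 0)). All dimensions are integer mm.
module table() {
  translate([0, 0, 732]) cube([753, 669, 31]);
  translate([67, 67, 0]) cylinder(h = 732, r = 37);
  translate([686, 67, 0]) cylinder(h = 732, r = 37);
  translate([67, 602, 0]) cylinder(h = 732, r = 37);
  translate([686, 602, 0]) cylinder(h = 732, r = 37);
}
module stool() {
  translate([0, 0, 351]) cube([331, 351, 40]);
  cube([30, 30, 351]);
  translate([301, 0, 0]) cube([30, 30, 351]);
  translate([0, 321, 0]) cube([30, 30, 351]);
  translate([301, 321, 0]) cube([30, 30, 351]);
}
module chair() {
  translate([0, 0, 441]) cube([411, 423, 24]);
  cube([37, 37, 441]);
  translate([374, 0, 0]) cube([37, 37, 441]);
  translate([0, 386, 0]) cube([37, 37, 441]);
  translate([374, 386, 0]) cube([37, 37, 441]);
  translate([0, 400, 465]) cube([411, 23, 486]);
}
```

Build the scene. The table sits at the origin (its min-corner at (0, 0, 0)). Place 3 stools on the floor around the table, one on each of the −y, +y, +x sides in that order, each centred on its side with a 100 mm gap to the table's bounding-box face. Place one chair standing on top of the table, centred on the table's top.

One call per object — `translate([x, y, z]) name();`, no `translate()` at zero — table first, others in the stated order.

table();
translate([211, -451, 0]) stool();
translate([211, 769, 0]) stool();
translate([853, 159, 0]) stool();
translate([171, 123, 763]) chair();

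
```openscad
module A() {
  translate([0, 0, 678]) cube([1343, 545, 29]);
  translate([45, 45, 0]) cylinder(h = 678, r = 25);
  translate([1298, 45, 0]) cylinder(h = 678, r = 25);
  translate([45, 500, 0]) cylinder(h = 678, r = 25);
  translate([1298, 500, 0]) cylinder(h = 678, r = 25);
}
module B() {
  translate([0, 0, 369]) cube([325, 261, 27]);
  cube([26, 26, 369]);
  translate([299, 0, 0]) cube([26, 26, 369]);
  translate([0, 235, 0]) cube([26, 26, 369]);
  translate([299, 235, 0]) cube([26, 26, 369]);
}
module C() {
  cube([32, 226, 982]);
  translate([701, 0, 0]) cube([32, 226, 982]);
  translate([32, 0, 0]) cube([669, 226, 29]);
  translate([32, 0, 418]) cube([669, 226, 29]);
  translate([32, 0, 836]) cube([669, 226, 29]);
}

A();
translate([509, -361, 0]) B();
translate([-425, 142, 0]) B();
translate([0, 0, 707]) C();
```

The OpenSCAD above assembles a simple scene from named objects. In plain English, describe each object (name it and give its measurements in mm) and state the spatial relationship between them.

A is a table with a 1343×545 mm rectangular top, 29 mm thick, top surface at z = 707 mm, supported by four round legs of 50 mm diameter, each leg's bounding box inset 20 mm from the nearest pair of top edges, running from the floor.

B is a four-legged stool. The seat is a 325×261×27 mm slab whose top surface is at z = 396 mm; four square legs, each 26×26 mm in cross-section, run from the floor (z = 0) to the underside of the seat, each flush with a corner of the seat.

C is an open bookshelf. Two side panels, each 32 mm thick, 226 mm deep and 982 mm tall, stand 733 mm apart (outside-to-outside). Between them sit 3 shelves, each 29 mm thick and 226 mm deep, spanning the full gap between the sides. The bottom shelf rests on the floor (its underside at z = 0) and the clear gap between one shelf's top and the next shelf's underside is 389 mm.

Two stools sit around the table at the −y, −x sides. The bookshelf is on top of the table.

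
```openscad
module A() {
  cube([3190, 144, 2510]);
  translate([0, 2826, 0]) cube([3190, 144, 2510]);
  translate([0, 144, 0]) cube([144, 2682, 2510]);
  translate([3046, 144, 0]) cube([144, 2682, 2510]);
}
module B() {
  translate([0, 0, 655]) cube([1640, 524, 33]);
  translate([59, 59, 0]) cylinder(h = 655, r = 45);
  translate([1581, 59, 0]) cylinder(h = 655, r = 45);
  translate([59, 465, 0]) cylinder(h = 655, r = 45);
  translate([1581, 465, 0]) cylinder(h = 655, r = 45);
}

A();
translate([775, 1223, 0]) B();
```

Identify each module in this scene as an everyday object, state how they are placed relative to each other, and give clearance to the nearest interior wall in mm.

A is a house frame. B is a table. The table sits inside the house frame, centred. The clearance to the nearest interior wall is 631 mm.

Clearances: x = 631, y = 1079; minimum 631 mm.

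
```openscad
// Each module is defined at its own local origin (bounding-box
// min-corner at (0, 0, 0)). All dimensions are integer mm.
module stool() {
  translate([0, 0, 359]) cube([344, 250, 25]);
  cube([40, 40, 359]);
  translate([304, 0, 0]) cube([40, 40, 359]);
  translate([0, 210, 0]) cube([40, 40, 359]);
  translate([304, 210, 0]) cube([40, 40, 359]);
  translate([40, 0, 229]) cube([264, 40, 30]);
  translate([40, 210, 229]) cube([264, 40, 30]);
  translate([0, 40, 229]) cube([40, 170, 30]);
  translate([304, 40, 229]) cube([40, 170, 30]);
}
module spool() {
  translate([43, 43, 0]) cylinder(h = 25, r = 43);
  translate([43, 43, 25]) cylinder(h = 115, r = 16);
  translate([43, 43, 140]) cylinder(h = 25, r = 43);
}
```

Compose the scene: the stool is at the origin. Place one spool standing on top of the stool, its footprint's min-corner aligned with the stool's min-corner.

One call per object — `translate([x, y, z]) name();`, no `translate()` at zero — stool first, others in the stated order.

stool();
translate([0, 0, 384]) spool();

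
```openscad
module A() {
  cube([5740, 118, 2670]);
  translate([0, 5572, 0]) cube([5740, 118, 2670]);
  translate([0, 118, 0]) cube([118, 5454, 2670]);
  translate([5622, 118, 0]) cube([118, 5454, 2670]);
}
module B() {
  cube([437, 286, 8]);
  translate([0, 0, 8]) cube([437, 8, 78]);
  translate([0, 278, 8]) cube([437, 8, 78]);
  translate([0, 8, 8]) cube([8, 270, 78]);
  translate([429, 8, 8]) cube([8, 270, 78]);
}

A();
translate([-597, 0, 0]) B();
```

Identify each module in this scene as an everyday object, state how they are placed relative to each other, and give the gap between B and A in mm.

The open box's nearest face is 160 mm from the house frame's −x face.

A is a house frame. B is an open box. The open box is on the floor beside the house frame on its −x side. The gap between the open box and the house frame is 160 mm.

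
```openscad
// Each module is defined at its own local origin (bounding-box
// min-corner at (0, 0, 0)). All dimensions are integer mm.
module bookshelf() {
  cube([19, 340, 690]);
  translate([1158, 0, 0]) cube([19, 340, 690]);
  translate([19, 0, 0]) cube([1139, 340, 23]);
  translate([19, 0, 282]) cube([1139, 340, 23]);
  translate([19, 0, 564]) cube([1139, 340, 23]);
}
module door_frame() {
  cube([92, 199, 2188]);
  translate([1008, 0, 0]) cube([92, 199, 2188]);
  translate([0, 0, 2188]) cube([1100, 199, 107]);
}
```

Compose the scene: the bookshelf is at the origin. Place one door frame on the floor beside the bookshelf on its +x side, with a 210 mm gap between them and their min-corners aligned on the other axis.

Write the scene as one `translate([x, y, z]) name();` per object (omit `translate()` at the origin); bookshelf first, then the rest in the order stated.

bookshelf();
translate([1387, 0, 0]) door_frame();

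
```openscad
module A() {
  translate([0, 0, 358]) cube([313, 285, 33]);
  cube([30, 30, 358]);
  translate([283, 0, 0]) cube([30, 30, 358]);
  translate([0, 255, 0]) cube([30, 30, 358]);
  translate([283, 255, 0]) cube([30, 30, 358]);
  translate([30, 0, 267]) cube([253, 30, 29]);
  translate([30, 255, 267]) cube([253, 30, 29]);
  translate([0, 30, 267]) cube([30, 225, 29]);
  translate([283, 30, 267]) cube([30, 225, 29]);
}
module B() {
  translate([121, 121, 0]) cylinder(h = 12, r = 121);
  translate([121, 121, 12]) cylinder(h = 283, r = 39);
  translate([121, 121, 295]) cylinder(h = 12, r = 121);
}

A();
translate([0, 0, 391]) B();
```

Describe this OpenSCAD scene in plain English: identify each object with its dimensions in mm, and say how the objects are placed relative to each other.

A is a four-legged stool. The seat is a 313×285×33 mm slab whose top surface is at z = 391 mm; four square legs, each 30×30 mm in cross-section, run from the floor (z = 0) to the underside of the seat, each flush with a corner of the seat. Four stretchers, 30 mm wide and 29 mm tall, connect adjacent legs with their undersides at z = 267 mm, each running between the inner faces of the legs it joins and aligned with the legs' outer faces on the other axis.

B is a spool: two coaxial disc flanges of radius 121 mm and thickness 12 mm, joined by a core cylinder of radius 39 mm and height 283 mm. The lower flange rests on z = 0 and the three cylinders share a vertical axis.

The spool is on top of the stool.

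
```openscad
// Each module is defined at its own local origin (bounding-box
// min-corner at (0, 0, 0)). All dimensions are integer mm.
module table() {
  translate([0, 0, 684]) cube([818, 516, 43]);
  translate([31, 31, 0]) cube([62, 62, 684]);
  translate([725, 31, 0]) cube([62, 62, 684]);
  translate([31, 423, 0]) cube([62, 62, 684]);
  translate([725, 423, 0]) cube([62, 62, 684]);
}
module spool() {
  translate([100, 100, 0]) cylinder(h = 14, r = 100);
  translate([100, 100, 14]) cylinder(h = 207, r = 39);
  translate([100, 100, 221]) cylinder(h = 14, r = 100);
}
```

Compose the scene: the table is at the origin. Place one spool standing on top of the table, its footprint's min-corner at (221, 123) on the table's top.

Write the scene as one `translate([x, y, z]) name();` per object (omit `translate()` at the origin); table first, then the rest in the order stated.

table();
translate([221, 123, 727]) spool();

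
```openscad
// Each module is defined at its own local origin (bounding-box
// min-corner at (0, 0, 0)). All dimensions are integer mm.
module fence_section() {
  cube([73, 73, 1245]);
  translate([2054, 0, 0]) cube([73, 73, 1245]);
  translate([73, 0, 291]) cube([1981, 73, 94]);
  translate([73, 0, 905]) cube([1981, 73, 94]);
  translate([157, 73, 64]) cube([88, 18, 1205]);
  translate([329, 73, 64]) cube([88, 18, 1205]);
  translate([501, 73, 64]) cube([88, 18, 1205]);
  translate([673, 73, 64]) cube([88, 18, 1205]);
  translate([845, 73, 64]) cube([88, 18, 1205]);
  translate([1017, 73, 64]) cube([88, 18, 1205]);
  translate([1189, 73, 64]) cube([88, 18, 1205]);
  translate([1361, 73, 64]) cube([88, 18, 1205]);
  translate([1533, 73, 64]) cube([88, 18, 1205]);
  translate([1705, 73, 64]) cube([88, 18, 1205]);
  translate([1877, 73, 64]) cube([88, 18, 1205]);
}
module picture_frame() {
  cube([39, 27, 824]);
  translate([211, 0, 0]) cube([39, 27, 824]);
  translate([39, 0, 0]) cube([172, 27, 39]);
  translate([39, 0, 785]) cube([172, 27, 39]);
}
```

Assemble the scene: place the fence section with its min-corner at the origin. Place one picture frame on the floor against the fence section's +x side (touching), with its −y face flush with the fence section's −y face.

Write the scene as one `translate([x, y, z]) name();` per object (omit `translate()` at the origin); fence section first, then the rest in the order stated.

fence_section();
translate([2127, 0, 0]) picture_frame();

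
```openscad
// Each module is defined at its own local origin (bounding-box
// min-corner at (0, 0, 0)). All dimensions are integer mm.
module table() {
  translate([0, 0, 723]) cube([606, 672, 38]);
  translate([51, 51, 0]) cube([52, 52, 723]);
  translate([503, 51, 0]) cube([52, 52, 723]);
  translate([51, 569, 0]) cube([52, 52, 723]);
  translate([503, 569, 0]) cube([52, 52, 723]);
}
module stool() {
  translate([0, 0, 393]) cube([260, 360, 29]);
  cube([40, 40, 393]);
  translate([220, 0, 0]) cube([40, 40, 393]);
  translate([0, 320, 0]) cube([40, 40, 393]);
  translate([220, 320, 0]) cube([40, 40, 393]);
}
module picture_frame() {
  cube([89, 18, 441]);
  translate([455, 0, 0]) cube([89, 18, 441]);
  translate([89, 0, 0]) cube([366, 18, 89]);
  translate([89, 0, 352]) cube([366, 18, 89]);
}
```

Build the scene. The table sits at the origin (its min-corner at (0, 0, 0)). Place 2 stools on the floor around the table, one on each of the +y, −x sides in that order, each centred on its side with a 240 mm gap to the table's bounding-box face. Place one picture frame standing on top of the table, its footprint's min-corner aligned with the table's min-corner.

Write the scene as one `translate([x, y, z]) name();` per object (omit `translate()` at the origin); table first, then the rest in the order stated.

table();
translate([173, 912, 0]) stool();
translate([-500, 156, 0]) stool();
translate([0, 0, 761]) picture_frame();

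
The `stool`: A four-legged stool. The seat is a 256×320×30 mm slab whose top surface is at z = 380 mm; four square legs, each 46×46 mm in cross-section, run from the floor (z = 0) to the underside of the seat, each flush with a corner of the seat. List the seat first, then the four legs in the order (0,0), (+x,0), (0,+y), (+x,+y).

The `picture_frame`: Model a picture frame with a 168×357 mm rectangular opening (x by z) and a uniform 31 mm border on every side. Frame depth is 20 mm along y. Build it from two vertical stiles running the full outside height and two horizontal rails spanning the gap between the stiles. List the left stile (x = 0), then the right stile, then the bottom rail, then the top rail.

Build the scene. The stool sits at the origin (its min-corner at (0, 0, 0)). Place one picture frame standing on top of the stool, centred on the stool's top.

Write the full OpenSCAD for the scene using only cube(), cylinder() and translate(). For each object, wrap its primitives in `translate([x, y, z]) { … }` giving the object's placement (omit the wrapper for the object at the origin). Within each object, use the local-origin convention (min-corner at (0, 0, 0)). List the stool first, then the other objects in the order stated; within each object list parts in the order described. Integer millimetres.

translate([0, 0, 350]) cube([256, 320, 30]);
cube([46, 46, 350]);
translate([210, 0, 0]) cube([46, 46, 350]);
translate([0, 274, 0]) cube([46, 46, 350]);
translate([210, 274, 0]) cube([46, 46, 350]);
translate([13, 150, 380]) {
  cube([31, 20, 419]);
  translate([199, 0, 0]) cube([31, 20, 419]);
  translate([31, 0, 0]) cube([168, 20, 31]);
  translate([31, 0, 388]) cube([168, 20, 31]);
}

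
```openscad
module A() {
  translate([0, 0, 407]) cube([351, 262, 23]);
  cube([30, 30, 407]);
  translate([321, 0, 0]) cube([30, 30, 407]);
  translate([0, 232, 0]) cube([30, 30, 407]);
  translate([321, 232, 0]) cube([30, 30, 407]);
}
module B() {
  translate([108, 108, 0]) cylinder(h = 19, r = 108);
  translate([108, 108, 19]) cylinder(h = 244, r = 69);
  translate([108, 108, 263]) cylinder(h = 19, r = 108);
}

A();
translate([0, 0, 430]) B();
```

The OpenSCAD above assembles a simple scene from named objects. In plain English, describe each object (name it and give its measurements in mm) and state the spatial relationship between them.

A is a four-legged stool. The seat is 351×262 mm, 23 mm thick, top at z = 430 mm. It stands on four square legs, each 30×30 mm in cross-section, from z = 0 to the seat underside, each flush with a corner of the seat.

B is a spool: two coaxial disc flanges of radius 108 mm and thickness 19 mm, joined by a core cylinder of radius 69 mm and height 244 mm. The lower flange rests on z = 0 and the three cylinders share a vertical axis.

The spool is on top of the stool.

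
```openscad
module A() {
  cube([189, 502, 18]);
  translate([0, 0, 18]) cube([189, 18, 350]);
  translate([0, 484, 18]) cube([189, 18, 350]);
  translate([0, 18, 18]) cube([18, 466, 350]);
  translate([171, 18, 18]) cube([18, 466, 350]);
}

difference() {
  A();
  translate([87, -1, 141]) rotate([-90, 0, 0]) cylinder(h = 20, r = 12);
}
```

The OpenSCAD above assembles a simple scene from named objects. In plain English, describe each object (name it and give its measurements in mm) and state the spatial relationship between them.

A is an open storage box with external size 189×502×368 mm and wall thickness 18 mm (the base is also 18 mm thick). The base covers the whole footprint; the four walls stand on the base, with the y-facing walls full-width and the x-facing walls fitting between their inner faces.

The open box has a circular hole of radius 12 mm through its front wall, centred at (x = 87, z = 141).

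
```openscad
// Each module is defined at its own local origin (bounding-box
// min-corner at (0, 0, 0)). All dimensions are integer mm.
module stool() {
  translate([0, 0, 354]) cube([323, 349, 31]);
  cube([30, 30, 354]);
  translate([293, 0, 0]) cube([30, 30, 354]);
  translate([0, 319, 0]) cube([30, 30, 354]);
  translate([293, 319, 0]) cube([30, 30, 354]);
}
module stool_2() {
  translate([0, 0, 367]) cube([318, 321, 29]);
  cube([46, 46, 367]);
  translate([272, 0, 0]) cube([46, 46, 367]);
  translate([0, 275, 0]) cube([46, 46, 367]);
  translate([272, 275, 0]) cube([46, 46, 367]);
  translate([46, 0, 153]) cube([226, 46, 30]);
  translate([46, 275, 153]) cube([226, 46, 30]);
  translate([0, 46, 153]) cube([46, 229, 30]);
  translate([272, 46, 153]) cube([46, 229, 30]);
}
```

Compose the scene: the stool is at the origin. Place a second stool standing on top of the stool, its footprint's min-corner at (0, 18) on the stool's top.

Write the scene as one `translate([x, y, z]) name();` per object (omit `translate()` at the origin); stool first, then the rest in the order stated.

stool();
translate([0, 18, 385]) stool_2();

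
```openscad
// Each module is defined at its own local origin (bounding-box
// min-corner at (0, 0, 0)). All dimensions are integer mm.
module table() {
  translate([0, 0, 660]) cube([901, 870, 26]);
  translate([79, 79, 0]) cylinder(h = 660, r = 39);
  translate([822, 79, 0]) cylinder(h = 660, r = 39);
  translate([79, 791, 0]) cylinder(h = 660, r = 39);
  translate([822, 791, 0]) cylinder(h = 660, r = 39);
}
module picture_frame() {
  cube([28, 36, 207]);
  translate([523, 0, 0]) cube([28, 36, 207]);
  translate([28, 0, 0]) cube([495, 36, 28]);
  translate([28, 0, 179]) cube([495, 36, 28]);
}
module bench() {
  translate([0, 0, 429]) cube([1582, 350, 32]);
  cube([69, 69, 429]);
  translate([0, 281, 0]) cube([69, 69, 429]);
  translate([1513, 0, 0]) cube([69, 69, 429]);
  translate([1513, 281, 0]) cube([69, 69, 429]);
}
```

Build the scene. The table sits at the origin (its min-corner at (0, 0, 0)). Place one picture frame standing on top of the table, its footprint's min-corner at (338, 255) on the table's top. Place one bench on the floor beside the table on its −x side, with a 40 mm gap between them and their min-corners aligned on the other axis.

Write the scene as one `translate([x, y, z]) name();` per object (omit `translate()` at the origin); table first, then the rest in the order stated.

table();
translate([338, 255, 686]) picture_frame();
translate([-1622, 0, 0]) bench();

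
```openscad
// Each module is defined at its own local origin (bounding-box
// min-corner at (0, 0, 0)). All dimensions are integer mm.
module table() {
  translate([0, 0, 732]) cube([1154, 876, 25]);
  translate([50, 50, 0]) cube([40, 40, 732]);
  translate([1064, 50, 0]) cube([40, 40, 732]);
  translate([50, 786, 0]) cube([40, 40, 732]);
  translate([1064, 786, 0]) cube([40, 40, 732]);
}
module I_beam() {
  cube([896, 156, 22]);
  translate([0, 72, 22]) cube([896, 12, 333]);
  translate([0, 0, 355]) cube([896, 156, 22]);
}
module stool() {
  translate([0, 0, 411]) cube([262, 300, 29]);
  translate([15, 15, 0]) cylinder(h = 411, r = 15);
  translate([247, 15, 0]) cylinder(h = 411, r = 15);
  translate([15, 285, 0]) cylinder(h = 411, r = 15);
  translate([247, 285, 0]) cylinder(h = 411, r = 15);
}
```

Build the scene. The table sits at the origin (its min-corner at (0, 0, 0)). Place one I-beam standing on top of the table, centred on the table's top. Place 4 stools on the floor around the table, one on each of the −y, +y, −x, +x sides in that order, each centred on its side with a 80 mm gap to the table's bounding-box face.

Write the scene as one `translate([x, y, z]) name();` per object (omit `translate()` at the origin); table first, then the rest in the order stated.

table();
translate([129, 360, 757]) I_beam();
translate([446, -380, 0]) stool();
translate([446, 956, 0]) stool();
translate([-342, 288, 0]) stool();
translate([1234, 288, 0]) stool();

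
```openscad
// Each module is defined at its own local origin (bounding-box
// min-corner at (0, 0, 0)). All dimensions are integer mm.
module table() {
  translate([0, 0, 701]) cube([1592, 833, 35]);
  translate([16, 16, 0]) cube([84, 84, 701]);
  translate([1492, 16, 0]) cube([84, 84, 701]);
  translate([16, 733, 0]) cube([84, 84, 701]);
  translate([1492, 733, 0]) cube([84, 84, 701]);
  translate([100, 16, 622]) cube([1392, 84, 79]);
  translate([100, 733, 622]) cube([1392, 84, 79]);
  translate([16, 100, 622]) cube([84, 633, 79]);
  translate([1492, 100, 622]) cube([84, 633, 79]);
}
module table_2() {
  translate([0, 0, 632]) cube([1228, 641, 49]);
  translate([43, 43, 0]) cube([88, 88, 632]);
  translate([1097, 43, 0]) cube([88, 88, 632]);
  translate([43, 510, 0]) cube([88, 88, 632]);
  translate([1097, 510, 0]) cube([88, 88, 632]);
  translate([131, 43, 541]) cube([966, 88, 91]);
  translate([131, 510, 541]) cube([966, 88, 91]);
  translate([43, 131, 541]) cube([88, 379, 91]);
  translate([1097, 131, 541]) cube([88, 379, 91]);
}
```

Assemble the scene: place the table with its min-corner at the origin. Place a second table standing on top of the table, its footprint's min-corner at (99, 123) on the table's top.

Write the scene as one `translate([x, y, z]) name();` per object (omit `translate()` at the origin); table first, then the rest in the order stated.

table();
translate([99, 123, 736]) table_2();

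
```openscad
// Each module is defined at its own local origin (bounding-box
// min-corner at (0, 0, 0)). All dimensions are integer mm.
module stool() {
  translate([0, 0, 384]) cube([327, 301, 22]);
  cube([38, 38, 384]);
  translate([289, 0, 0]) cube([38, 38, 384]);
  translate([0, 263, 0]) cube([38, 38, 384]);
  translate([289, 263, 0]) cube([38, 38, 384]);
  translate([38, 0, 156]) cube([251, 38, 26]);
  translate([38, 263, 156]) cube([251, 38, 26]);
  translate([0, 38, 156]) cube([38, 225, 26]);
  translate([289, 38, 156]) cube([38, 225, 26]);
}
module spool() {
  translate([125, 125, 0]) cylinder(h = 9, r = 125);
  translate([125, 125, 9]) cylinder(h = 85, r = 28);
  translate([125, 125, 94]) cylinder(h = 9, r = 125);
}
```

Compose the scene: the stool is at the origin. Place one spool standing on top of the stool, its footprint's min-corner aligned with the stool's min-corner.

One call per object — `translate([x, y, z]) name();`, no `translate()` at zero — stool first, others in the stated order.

stool();
translate([0, 0, 406]) spool();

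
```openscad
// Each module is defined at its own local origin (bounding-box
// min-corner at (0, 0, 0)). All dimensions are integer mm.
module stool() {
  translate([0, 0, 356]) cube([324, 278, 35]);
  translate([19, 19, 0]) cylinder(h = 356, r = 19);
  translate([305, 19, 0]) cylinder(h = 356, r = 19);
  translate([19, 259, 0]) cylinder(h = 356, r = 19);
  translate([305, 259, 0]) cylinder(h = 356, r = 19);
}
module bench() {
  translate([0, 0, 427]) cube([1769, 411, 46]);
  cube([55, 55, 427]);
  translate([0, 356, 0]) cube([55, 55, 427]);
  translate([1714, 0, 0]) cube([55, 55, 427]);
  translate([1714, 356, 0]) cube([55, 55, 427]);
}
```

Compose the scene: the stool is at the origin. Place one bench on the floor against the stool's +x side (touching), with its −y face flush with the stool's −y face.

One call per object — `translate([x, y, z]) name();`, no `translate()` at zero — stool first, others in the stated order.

stool();
translate([324, 0, 0]) bench();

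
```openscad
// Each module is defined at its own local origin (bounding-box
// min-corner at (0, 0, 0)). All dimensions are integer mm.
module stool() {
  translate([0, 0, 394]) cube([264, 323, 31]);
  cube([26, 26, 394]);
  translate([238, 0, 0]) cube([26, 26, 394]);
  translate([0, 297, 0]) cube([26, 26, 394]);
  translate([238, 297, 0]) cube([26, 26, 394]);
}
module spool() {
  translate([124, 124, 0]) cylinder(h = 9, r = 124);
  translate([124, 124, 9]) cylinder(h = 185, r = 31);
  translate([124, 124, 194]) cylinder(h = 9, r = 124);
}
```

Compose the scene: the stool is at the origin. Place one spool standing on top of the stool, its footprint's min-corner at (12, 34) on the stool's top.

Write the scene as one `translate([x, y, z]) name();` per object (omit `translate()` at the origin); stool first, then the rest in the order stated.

stool();
translate([12, 34, 425]) spool();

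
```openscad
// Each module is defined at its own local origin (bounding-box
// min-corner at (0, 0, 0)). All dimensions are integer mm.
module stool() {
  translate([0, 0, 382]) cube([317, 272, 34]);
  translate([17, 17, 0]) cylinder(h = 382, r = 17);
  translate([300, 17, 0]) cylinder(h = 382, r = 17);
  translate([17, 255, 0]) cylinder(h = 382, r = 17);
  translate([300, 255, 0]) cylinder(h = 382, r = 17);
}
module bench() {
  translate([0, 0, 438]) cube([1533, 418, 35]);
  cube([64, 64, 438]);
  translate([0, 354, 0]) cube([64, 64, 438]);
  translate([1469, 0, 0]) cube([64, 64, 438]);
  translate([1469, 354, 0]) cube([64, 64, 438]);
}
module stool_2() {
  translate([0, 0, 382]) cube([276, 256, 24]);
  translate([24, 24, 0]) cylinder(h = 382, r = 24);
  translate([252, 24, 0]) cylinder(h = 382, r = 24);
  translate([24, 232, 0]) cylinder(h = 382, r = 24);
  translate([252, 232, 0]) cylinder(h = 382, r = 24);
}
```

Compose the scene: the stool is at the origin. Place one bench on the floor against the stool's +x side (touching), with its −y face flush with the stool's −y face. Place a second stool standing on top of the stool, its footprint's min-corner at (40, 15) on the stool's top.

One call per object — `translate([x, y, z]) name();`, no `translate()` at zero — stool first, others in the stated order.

stool();
translate([317, 0, 0]) bench();
translate([40, 15, 416]) stool_2();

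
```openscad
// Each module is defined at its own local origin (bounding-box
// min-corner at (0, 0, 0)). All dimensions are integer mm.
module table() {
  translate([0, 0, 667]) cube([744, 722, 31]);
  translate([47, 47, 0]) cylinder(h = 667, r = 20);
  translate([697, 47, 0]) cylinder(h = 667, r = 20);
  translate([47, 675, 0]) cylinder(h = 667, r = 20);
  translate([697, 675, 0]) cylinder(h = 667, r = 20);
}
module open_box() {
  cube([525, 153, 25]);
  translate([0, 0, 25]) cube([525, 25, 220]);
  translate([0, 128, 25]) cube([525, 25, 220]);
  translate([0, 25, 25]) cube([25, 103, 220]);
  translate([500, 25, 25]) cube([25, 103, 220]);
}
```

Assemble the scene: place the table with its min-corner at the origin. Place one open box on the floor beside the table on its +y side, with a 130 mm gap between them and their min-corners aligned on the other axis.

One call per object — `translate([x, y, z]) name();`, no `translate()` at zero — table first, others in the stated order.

table();
translate([0, 852, 0]) open_box();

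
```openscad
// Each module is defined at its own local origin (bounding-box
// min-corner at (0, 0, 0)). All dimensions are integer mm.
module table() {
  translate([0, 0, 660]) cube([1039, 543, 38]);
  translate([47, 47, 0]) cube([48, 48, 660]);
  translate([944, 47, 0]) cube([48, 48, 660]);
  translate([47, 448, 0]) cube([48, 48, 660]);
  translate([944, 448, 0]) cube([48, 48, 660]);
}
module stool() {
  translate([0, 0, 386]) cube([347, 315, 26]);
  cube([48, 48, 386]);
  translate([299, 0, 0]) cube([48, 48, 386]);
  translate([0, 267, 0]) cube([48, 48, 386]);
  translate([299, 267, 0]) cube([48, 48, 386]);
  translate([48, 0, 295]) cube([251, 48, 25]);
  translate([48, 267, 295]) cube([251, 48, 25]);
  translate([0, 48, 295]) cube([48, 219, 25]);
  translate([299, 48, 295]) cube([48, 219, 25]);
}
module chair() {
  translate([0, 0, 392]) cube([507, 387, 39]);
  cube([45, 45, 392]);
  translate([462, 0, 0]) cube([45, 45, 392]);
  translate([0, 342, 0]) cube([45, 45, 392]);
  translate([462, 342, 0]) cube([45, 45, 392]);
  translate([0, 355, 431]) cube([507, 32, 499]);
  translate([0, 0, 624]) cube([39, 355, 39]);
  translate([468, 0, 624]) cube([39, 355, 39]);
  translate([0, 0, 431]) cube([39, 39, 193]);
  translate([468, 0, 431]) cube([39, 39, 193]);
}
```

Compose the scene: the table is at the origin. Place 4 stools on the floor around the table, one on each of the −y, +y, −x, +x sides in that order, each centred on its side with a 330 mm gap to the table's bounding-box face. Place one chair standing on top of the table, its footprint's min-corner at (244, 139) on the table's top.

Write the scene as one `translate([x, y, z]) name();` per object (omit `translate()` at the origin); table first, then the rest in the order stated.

table();
translate([346, -645, 0]) stool();
translate([346, 873, 0]) stool();
translate([-677, 114, 0]) stool();
translate([1369, 114, 0]) stool();
translate([244, 139, 698]) chair();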